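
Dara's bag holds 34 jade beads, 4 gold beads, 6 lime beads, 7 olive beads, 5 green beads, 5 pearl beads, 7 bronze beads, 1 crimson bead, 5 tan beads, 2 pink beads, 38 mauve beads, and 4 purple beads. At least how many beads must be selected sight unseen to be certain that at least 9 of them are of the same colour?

63

By pigeonhole, the 12 colours are the holes; the beads drawn are the pigeons.
To avoid 9 of any one colour, the worst case takes at most 8 of each colour, or every bead of a colour that has fewer than 8.
That gives 8 + 4 + 6 + 7 + 5 + 5 + 7 + 1 + 5 + 2 + 8 + 4 = 62 beads with no colour reaching 9.
The next bead forces some colour to 9, so 62 + 1 = 63.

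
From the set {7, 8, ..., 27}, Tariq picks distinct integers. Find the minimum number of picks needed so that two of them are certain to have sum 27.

Group the elements by complementary pair {x, 27−x}: {7,20}, {8,19}, {9,18}, …, giving 7 two-element pairs and 7 integers whose partner 27−x falls outside [7,27].
By the pigeonhole principle, treating each of those 14 groups as a pigeonhole, one can pick one integer per group — 14 integers — with no two summing to 27.
The 15th integer lands in an occupied pair, forcing a sum of 27.

15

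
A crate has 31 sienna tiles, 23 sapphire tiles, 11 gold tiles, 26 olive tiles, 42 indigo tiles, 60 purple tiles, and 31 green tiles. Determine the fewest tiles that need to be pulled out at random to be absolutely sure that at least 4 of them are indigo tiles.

186

In the worst case for collecting indigo tiles, every non-indigo tile comes out first.
There are 31 + 23 + 11 + 26 + 60 + 31 = 182 non-indigo tiles altogether.
After those, each further tile must be indigo, so 182 + 4 = 186 draws guarantee 4 indigo tiles.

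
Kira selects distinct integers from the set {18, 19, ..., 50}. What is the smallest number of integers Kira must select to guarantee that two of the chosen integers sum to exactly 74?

21

Group the elements by complementary pair {x, 74−x}: {24,50}, {25,49}, {26,48}, …, giving 13 two-element pairs, the single value 37 (it cannot pair with itself since the integers are distinct), and 6 integers whose partner 74−x falls outside [18,50].
By the pigeonhole principle, treating each of those 20 groups as a pigeonhole, one can pick one integer per group — 20 integers — with no two summing to 74.
The 21st integer lands in an occupied pair, forcing a sum of 74.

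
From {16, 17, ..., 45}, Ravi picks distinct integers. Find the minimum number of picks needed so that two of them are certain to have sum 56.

19

Two chosen integers sum to 56 exactly when both halves of some pair {x, 56−x} with 16 ≤ x ≤ 56−x ≤ 40 are chosen — 12 such pairs.
The remaining 6 elements (those with no distinct partner in range) can never complete a 56-sum, so the worst case takes all of them and one from each pair: 6 + 12 = 18.
The 19th integer has to be the second member of some pair, so 18 + 1 = 19.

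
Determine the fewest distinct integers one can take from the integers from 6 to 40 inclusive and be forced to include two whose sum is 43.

A set avoiding the sum 43 can contain at most one of each pair {x, 43−x}, plus the 3 elements whose complement lies outside the range.
The integers 22, …, 40 (19 of them) are such a set: any two sum to at least 22+23 = 45 > 43.
Any 20th integer completes one of the 16 pairs, so 20 choices force a sum of 43.

20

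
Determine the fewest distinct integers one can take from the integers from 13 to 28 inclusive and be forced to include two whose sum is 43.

10

A set avoiding the sum 43 can contain at most one of each pair {x, 43−x}, plus the 2 elements whose complement lies outside the range.
The integers 13, …, 21 (9 of them) are such a set: any two sum to at least 13+14 = 27 and at most 20+21 = 41 < 43.
Any 10th integer completes one of the 7 pairs, so 10 choices force a sum of 43.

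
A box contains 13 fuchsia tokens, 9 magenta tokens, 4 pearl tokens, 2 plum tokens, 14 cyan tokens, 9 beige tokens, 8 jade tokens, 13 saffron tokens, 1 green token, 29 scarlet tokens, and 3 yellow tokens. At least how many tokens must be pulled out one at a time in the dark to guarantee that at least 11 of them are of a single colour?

An adversary could hand out at most 10 tokens per colour (7 colours run out sooner): 10 + 9 + 4 + 2 + 10 + 9 + 8 + 10 + 1 + 10 + 3 = 76 tokens and still no colour has 11.
By the pigeonhole principle, one more token lands in a colour already at 10, so 77 draws are enough and 76 are not.

77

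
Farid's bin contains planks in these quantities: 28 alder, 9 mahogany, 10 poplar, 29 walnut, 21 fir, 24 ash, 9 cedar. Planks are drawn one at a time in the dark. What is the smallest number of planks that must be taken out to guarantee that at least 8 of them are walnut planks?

109

In the worst case for collecting walnut planks, every non-walnut plank comes out first.
There are 28 + 9 + 10 + 21 + 24 + 9 = 101 non-walnut planks altogether.
After those, each further plank must be walnut, so 101 + 8 = 109 draws guarantee 8 walnut planks.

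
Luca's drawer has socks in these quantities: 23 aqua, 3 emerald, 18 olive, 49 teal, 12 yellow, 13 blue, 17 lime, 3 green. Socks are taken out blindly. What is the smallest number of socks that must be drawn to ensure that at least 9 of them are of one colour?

By the pigeonhole principle, the 8 colours are the holes; the socks drawn are the pigeons.
To avoid 9 of any one colour, the worst case takes at most 8 of each colour, or every sock of a colour that has fewer than 8.
That gives 8 + 3 + 8 + 8 + 8 + 8 + 8 + 3 = 54 socks with no colour reaching 9.
The next sock forces some colour to 9, so 54 + 1 = 55.

55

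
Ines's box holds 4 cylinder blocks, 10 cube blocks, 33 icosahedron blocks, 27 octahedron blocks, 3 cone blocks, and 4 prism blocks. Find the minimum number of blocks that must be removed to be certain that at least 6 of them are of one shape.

27

Put each drawn block into a box by shape. The largest draw with every box below 6 takes min(count, 5) from each shape; shapes with fewer than 5 contribute all they have.
Σ min(cᵢ, 5) = 4 + 5 + 5 + 5 + 3 + 4 = 26.
Draw number 26 + 1 = 27 must push one box to 6.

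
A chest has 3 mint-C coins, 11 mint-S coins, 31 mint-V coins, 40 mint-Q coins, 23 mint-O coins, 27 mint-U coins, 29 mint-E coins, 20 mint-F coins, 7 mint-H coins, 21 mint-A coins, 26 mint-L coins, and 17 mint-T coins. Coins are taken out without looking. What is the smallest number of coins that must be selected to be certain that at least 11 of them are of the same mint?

111

By pigeonhole, put each drawn coin into a box by mint. The largest draw with every box below 11 takes min(count, 10) from each mint; mints with fewer than 10 contribute all they have.
Σ min(cᵢ, 10) = 3 + 10 + 10 + 10 + 10 + 10 + 10 + 10 + 7 + 10 + 10 + 10 = 110.
Draw number 110 + 1 = 111 must push one box to 11.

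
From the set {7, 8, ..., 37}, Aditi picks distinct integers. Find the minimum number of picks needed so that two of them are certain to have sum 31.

A set avoiding the sum 31 can contain at most one of each pair {x, 31−x}, plus the 13 elements whose complement lies outside the range.
The integers 16, …, 37 (22 of them) are such a set: any two sum to at least 16+17 = 33 > 31.
Any 23rd integer completes one of the 9 pairs, so 23 choices force a sum of 31.

23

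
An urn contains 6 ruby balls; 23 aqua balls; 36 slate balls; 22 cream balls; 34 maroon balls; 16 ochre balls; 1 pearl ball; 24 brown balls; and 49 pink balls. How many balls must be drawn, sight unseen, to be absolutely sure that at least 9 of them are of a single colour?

64

Pigeonhole: put each drawn ball into a box by colour. The largest draw with every box below 9 takes min(count, 8) from each colour; colours with fewer than 8 contribute all they have.
Σ min(cᵢ, 8) = 6 + 8 + 8 + 8 + 8 + 8 + 1 + 8 + 8 = 63.
Draw number 63 + 1 = 64 must push one box to 9.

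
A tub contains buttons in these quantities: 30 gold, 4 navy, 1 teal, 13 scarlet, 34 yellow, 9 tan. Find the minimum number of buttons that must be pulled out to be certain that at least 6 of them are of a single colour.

The 6 colours are the holes; the buttons drawn are the pigeons.
To avoid 6 of any one colour, the worst case takes at most 5 of each colour, or every button of a colour that has fewer than 5.
That gives 5 + 4 + 1 + 5 + 5 + 5 = 25 buttons with no colour reaching 6.
The next button forces some colour to 6, so 25 + 1 = 26.

26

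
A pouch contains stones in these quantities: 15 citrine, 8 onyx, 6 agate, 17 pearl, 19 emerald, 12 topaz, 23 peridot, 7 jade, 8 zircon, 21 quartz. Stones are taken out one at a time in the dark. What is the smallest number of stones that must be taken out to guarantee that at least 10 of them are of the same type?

Pigeonhole: the 10 types are the holes; the stones drawn are the pigeons.
To avoid 10 of any one type, the worst case takes at most 9 of each type, or every stone of a type that has fewer than 9.
That gives 9 + 8 + 6 + 9 + 9 + 9 + 9 + 7 + 8 + 9 = 83 stones with no type reaching 10.
The next stone forces some type to 10, so 83 + 1 = 84.

84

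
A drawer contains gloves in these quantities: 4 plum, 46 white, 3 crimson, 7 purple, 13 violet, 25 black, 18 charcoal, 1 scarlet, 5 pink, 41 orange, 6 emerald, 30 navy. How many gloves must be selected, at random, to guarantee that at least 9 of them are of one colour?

75

Put each drawn glove into a box by colour. The largest draw with every box below 9 takes min(count, 8) from each colour; colours with fewer than 8 contribute all they have.
Σ min(cᵢ, 8) = 4 + 8 + 3 + 7 + 8 + 8 + 8 + 1 + 5 + 8 + 6 + 8 = 74.
Draw number 74 + 1 = 75 must push one box to 9.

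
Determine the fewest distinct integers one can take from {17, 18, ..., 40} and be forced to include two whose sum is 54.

15

Group the elements by complementary pair {x, 54−x}: {17,37}, {18,36}, {19,35}, …, giving 10 two-element pairs; the single value 27 (it cannot pair with itself since the integers are distinct); and 3 integers whose partner 54−x falls outside [17,40].
By pigeonhole, treating each of those 14 groups as a pigeonhole, one can pick one integer per group — 14 integers — with no two summing to 54.
The 15th integer lands in an occupied pair, forcing a sum of 54.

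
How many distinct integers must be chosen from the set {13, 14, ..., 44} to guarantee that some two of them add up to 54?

19

Group the elements by complementary pair {x, 54−x}: {13,41}, {14,40}, {15,39}, …, giving 14 two-element pairs, the single value 27 (it cannot pair with itself since the integers are distinct), and 3 integers whose partner 54−x falls outside [13,44].
Treating each of those 18 groups as a pigeonhole, one can pick one integer per group — 18 integers — with no two summing to 54.
The 19th integer lands in an occupied pair, forcing a sum of 54.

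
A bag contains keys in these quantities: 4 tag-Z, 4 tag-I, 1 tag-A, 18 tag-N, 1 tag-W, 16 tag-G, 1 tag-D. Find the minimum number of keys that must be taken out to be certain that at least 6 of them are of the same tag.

An adversary could hand out at most 5 keys per tag (5 tags run out sooner): 4 + 4 + 1 + 5 + 1 + 5 + 1 = 21 keys and still no tag has 6.
By the pigeonhole principle, one more key lands in a tag already at 5, so 22 draws are enough and 21 are not.

22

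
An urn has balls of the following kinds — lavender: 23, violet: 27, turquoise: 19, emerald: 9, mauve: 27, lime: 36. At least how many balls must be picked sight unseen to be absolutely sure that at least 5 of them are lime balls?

110

In the worst case for collecting lime balls, every non-lime ball comes out first.
There are 23 + 27 + 19 + 9 + 27 = 105 non-lime balls altogether.
After those, each further ball must be lime, so 105 + 5 = 110 draws guarantee 5 lime balls.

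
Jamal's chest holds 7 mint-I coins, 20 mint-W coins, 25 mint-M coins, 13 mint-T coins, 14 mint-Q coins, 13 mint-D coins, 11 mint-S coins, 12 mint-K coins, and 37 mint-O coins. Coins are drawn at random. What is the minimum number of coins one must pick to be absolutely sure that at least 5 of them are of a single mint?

By pigeonhole, put each drawn coin into a box by mint. The largest draw with every box below 5 takes min(count, 4) from each mint.
Σ min(cᵢ, 4) = 4 + 4 + 4 + 4 + 4 + 4 + 4 + 4 + 4 = 36.
Draw number 36 + 1 = 37 must push one box to 5.

37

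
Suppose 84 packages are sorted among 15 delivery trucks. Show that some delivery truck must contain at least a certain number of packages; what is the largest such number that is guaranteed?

The 15 delivery trucks are the holes and the 84 packages are the pigeons.
If every delivery truck held at most 5 packages, the total would be at most 15 × 5 = 75, which is less than 84.
So some delivery truck holds at least ⌈84/15⌉ = 6 packages.

6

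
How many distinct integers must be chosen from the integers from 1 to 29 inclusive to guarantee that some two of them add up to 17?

22

Group the elements by complementary pair {x, 17−x}: {1,16}, {2,15}, {3,14}, …, giving 8 two-element pairs and 13 integers whose partner 17−x falls outside [1,29].
Treating each of those 21 groups as a pigeonhole, one can pick one integer per group — 21 integers — with no two summing to 17.
The 22nd integer lands in an occupied pair, forcing a sum of 17.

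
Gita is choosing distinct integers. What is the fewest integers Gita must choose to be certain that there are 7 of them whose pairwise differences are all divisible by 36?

Integers whose pairwise differences are multiples of 36 are exactly those sharing a remainder mod 36. The 36 residue classes mod 36 are the pigeonholes.
With 216 integers one could put 6 in each residue class and have no class reach 7.
The 217th integer pushes some class to 7, so 36·6 + 1 = 217.

217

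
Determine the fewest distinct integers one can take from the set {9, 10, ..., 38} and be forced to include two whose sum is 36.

22

A set avoiding the sum 36 can contain at most one of each pair {x, 36−x}, plus the 12 elements whose complement lies outside the range or equal to its own complement.
The integers 18, …, 38 (21 of them) are such a set: any two sum to at least 18+19 = 37 > 36.
By the pigeonhole principle, any 22nd integer completes one of the 9 pairs, so 22 choices force a sum of 36.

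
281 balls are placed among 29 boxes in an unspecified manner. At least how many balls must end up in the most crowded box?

By the pigeonhole principle, the 29 boxes are the holes and the 281 balls are the pigeons.
If every box held at most 9 balls, the total would be at most 29 × 9 = 261, which is less than 281.
So some box holds at least ⌈281/29⌉ = 10 balls.

10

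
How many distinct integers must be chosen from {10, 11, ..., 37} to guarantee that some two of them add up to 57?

Two chosen integers sum to 57 exactly when both halves of some pair {x, 57−x} with 20 ≤ x ≤ 57−x ≤ 37 are chosen — 9 such pairs.
The remaining 10 elements (those with no distinct partner in range) can never complete a 57-sum, so the worst case takes all of them and one from each pair: 10 + 9 = 19.
By pigeonhole, the 20th integer has to be the second member of some pair, so 19 + 1 = 20.

20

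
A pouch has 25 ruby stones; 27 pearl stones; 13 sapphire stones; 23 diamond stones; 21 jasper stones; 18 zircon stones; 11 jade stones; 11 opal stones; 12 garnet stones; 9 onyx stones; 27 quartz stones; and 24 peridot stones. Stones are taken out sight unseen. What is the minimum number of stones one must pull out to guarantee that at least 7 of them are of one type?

An adversary could hand out at most 6 stones per type: 6 + 6 + 6 + 6 + 6 + 6 + 6 + 6 + 6 + 6 + 6 + 6 = 72 stones and still no type has 7.
Pigeonhole: one more stone lands in a type already at 6, so 73 draws are enough and 72 are not.

73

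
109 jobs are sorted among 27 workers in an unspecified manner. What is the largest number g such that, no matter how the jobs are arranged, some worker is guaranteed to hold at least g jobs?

The 27 workers are the holes and the 109 jobs are the pigeons.
If every worker held at most 4 jobs, the total would be at most 27 × 4 = 108, which is less than 109.
So some worker holds at least ⌈109/27⌉ = 5 jobs.

5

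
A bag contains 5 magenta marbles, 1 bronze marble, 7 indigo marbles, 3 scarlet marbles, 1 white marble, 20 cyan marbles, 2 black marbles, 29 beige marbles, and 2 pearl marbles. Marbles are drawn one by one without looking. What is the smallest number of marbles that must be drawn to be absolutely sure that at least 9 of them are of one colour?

38

An adversary could hand out at most 8 marbles per colour (7 colours run out sooner): 5 + 1 + 7 + 3 + 1 + 8 + 2 + 8 + 2 = 37 marbles and still no colour has 9.
By pigeonhole, one more marble lands in a colour already at 8, so 38 draws are enough and 37 are not.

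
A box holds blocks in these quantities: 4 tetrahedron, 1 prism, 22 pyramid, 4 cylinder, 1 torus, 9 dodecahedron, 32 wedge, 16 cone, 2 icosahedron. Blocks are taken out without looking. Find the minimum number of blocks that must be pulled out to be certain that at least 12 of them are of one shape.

An adversary could hand out at most 11 blocks per shape (6 shapes run out sooner): 4 + 1 + 11 + 4 + 1 + 9 + 11 + 11 + 2 = 54 blocks and still no shape has 12.
One more block lands in a shape already at 11, so 55 draws are enough and 54 are not.

55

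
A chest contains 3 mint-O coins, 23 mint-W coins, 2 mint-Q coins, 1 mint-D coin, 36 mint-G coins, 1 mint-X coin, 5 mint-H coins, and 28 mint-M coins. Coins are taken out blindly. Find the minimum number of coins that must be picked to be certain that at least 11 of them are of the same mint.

43

By the pigeonhole principle, put each drawn coin into a box by mint. The largest draw with every box below 11 takes min(count, 10) from each mint; mints with fewer than 10 contribute all they have.
Σ min(cᵢ, 10) = 3 + 10 + 2 + 1 + 10 + 1 + 5 + 10 = 42.
Draw number 42 + 1 = 43 must push one box to 11.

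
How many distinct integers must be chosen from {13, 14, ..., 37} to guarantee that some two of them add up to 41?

Two chosen integers sum to 41 exactly when both halves of some pair {x, 41−x} with 13 ≤ x ≤ 41−x ≤ 28 are chosen — 8 such pairs.
The remaining 9 elements (those with no distinct partner in range) can never complete a 41-sum, so the worst case takes all of them and one from each pair: 9 + 8 = 17.
The 18th integer has to be the second member of some pair, so 17 + 1 = 18.

18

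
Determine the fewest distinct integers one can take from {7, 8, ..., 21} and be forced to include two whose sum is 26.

10

A set avoiding the sum 26 can contain at most one of each pair {x, 26−x}, plus the 3 elements whose complement lies outside the range or equal to its own complement.
The integers 13, …, 21 (9 of them) are such a set: any two sum to at least 13+14 = 27 > 26.
Any 10th integer completes one of the 6 pairs, so 10 choices force a sum of 26.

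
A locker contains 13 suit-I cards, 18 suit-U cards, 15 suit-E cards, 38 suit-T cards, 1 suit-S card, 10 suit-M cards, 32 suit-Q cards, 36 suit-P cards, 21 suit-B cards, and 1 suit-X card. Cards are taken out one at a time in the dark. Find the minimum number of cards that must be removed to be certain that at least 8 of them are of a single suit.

59

Pigeonhole: put each drawn card into a box by suit. The largest draw with every box below 8 takes min(count, 7) from each suit; suits with fewer than 7 contribute all they have.
Σ min(cᵢ, 7) = 7 + 7 + 7 + 7 + 1 + 7 + 7 + 7 + 7 + 1 = 58.
Draw number 58 + 1 = 59 must push one box to 8.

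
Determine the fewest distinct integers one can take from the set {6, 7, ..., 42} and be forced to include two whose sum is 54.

Group the elements by complementary pair {x, 54−x}: {12,42}, {13,41}, {14,40}, …, giving 15 two-element pairs; the single value 27 (it cannot pair with itself since the integers are distinct); and 6 integers whose partner 54−x falls outside [6,42].
Treating each of those 22 groups as a pigeonhole, one can pick one integer per group — 22 integers — with no two summing to 54.
The 23rd integer lands in an occupied pair, forcing a sum of 54.

23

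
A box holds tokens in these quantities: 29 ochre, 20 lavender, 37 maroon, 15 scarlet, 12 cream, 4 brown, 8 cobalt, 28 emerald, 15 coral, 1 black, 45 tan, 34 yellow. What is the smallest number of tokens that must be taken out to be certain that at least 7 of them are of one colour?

The 12 colours are the holes; the tokens drawn are the pigeons.
To avoid 7 of any one colour, the worst case takes at most 6 of each colour, or every token of a colour that has fewer than 6.
That gives 6 + 6 + 6 + 6 + 6 + 4 + 6 + 6 + 6 + 1 + 6 + 6 = 65 tokens with no colour reaching 7.
The next token forces some colour to 7, so 65 + 1 = 66.

66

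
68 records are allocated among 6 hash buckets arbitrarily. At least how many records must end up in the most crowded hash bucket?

12

By pigeonhole, the 6 hash buckets are the holes and the 68 records are the pigeons.
If every hash bucket held at most 11 records, the total would be at most 6 × 11 = 66, which is less than 68.
So some hash bucket holds at least ⌈68/6⌉ = 12 records.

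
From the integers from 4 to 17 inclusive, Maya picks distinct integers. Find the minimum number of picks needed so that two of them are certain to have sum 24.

A set avoiding the sum 24 can contain at most one of each pair {x, 24−x}, plus the 4 elements whose complement lies outside the range or equal to its own complement.
The integers 4, …, 12 (9 of them) are such a set: any two sum to at least 4+5 = 9 and at most 11+12 = 23 < 24.
Any 10th integer completes one of the 5 pairs, so 10 choices force a sum of 24.

10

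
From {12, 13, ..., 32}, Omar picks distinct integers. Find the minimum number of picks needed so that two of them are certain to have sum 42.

Group the elements by complementary pair {x, 42−x}: {12,30}, {13,29}, {14,28}, …, giving 9 two-element pairs, the single value 21 (it cannot pair with itself since the integers are distinct), and 2 integers whose partner 42−x falls outside [12,32].
By the pigeonhole principle, treating each of those 12 groups as a pigeonhole, one can pick one integer per group — 12 integers — with no two summing to 42.
The 13th integer lands in an occupied pair, forcing a sum of 42.

13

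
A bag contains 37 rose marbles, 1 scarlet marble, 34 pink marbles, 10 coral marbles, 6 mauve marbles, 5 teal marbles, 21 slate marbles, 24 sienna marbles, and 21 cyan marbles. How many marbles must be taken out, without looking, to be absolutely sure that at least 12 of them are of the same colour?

Put each drawn marble into a box by colour. The largest draw with every box below 12 takes min(count, 11) from each colour; colours with fewer than 11 contribute all they have.
Σ min(cᵢ, 11) = 11 + 1 + 11 + 10 + 6 + 5 + 11 + 11 + 11 = 77.
Draw number 77 + 1 = 78 must push one box to 12.

78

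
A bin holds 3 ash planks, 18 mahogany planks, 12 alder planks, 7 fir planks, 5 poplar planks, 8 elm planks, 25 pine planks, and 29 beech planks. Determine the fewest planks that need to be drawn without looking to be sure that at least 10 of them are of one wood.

60

By pigeonhole, the 8 woods are the holes; the planks drawn are the pigeons.
To avoid 10 of any one wood, the worst case takes at most 9 of each wood, or every plank of a wood that has fewer than 9.
That gives 3 + 9 + 9 + 7 + 5 + 8 + 9 + 9 = 59 planks with no wood reaching 10.
The next plank forces some wood to 10, so 59 + 1 = 60.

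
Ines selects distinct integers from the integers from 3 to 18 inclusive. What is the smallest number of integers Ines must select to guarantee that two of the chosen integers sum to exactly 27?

12

Two chosen integers sum to 27 exactly when both halves of some pair {x, 27−x} with 9 ≤ x ≤ 27−x ≤ 18 are chosen — 5 such pairs.
The remaining 6 elements (those with no distinct partner in range) can never complete a 27-sum, so the worst case takes all of them and one from each pair: 6 + 5 = 11.
The 12th integer has to be the second member of some pair, so 11 + 1 = 12.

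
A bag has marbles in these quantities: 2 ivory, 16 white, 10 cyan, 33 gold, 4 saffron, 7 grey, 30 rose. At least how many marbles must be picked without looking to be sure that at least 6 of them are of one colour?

An adversary could hand out at most 5 marbles per colour (ivory, saffron run out sooner): 2 + 5 + 5 + 5 + 4 + 5 + 5 = 31 marbles and still no colour has 6.
By the pigeonhole principle, one more marble lands in a colour already at 5, so 32 draws are enough and 31 are not.

32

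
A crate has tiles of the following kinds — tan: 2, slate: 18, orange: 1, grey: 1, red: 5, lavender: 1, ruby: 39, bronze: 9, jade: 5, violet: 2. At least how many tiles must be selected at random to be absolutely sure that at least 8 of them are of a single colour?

39

An adversary could hand out at most 7 tiles per colour (7 colours run out sooner): 2 + 7 + 1 + 1 + 5 + 1 + 7 + 7 + 5 + 2 = 38 tiles and still no colour has 8.
By the pigeonhole principle, one more tile lands in a colour already at 7, so 39 draws are enough and 38 are not.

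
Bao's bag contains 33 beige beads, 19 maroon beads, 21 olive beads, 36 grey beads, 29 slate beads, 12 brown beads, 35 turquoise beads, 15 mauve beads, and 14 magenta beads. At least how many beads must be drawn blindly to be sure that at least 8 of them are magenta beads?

In the worst case for collecting magenta beads, every non-magenta bead comes out first.
There are 33 + 19 + 21 + 36 + 29 + 12 + 35 + 15 = 200 non-magenta beads altogether.
After those, each further bead must be magenta, so 200 + 8 = 208 draws guarantee 8 magenta beads.

208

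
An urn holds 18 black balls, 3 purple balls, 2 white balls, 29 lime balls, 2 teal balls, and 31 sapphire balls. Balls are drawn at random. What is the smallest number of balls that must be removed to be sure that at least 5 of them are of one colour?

20

Pigeonhole: put each drawn ball into a box by colour. The largest draw with every box below 5 takes min(count, 4) from each colour; colours with fewer than 4 contribute all they have.
Σ min(cᵢ, 4) = 4 + 3 + 2 + 4 + 2 + 4 = 19.
Draw number 19 + 1 = 20 must push one box to 5.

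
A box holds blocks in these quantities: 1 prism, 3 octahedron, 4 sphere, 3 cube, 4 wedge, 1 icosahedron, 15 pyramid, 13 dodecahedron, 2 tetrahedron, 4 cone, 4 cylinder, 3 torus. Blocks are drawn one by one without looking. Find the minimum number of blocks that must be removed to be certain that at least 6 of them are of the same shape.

Put each drawn block into a box by shape. The largest draw with every box below 6 takes min(count, 5) from each shape; shapes with fewer than 5 contribute all they have.
Σ min(cᵢ, 5) = 1 + 3 + 4 + 3 + 4 + 1 + 5 + 5 + 2 + 4 + 4 + 3 = 39.
Draw number 39 + 1 = 40 must push one box to 6.

40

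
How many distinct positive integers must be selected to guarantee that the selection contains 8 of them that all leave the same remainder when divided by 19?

134

By pigeonhole, the 19 residue classes mod 19 are the pigeonholes.
With 133 integers one could put 7 in each residue class and have no class reach 8.
The 134th integer pushes some class to 8, so 19·7 + 1 = 134.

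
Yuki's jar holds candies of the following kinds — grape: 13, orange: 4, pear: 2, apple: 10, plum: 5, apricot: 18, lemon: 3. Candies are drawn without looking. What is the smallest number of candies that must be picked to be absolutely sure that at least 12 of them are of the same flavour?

47

By pigeonhole, put each drawn candy into a box by flavour. The largest draw with every box below 12 takes min(count, 11) from each flavour; flavours with fewer than 11 contribute all they have.
Σ min(cᵢ, 11) = 11 + 4 + 2 + 10 + 5 + 11 + 3 = 46.
Draw number 46 + 1 = 47 must push one box to 12.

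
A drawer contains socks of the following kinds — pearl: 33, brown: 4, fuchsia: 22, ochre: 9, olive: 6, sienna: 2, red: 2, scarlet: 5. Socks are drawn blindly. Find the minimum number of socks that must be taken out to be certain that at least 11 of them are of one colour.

By pigeonhole, the 8 colours are the holes; the socks drawn are the pigeons.
To avoid 11 of any one colour, the worst case takes at most 10 of each colour, or every sock of a colour that has fewer than 10.
That gives 10 + 4 + 10 + 9 + 6 + 2 + 2 + 5 = 48 socks with no colour reaching 11.
The next sock forces some colour to 11, so 48 + 1 = 49.

49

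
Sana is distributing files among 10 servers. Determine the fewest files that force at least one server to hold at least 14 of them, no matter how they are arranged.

131

With 130 files one could put exactly 13 in each of the 10 servers, and no server would reach 14.
Pigeonhole: one more file must land in a server that already has 13, giving it 14.
So 10 × 13 + 1 = 131 files are required.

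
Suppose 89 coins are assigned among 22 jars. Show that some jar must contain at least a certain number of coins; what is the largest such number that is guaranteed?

The 22 jars are the holes and the 89 coins are the pigeons.
If every jar held at most 4 coins, the total would be at most 22 × 4 = 88, which is less than 89.
So some jar holds at least ⌈89/22⌉ = 5 coins.

5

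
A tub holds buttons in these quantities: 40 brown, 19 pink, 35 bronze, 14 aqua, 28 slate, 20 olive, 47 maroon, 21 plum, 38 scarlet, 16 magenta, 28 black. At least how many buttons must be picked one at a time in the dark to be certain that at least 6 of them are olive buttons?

In the worst case for collecting olive buttons, every non-olive button comes out first.
There are 40 + 19 + 35 + 14 + 28 + 47 + 21 + 38 + 16 + 28 = 286 non-olive buttons altogether.
After those, each further button must be olive, so 286 + 6 = 292 draws guarantee 6 olive buttons.

292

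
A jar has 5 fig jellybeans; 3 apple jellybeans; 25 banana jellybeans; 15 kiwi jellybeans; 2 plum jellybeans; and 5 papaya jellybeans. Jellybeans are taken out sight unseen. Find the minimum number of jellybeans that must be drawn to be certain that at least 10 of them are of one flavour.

34

An adversary could hand out at most 9 jellybeans per flavour (4 flavours run out sooner): 5 + 3 + 9 + 9 + 2 + 5 = 33 jellybeans and still no flavour has 10.
One more jellybean lands in a flavour already at 9, so 34 draws are enough and 33 are not.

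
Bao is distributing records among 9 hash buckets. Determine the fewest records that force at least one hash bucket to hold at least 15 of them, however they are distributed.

With 126 records one could put exactly 14 in each of the 9 hash buckets, and no hash bucket would reach 15.
One more record must land in a hash bucket that already has 14, giving it 15.
So 9 × 14 + 1 = 127 records are required.

127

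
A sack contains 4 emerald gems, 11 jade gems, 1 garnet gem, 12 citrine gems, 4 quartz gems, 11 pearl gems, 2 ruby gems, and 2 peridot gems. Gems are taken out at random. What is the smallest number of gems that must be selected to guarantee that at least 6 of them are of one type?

29

An adversary could hand out at most 5 gems per type (5 types run out sooner): 4 + 5 + 1 + 5 + 4 + 5 + 2 + 2 = 28 gems and still no type has 6.
One more gem lands in a type already at 5, so 29 draws are enough and 28 are not.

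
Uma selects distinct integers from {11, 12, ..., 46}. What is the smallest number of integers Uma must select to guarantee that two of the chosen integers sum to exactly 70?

26

A set avoiding the sum 70 can contain at most one of each pair {x, 70−x}, plus the 14 elements whose complement lies outside the range or equal to its own complement.
The integers 11, …, 35 (25 of them) are such a set: any two sum to at least 11+12 = 23 and at most 34+35 = 69 < 70.
Any 26th integer completes one of the 11 pairs, so 26 choices force a sum of 70.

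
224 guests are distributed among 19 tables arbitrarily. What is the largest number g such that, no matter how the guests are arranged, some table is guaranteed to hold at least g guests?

12

The 19 tables are the holes and the 224 guests are the pigeons.
If every table held at most 11 guests, the total would be at most 19 × 11 = 209, which is less than 224.
So some table holds at least ⌈224/19⌉ = 12 guests.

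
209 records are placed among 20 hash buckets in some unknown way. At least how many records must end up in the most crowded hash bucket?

Pigeonhole: the 20 hash buckets are the holes and the 209 records are the pigeons.
If every hash bucket held at most 10 records, the total would be at most 20 × 10 = 200, which is less than 209.
So some hash bucket holds at least ⌈209/20⌉ = 11 records.

11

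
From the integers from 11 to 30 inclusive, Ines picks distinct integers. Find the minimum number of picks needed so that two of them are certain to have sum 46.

14

A set avoiding the sum 46 can contain at most one of each pair {x, 46−x}, plus the 6 elements whose complement lies outside the range or equal to its own complement.
The integers 11, …, 23 (13 of them) are such a set: any two sum to at least 11+12 = 23 and at most 22+23 = 45 < 46.
By pigeonhole, any 14th integer completes one of the 7 pairs, so 14 choices force a sum of 46.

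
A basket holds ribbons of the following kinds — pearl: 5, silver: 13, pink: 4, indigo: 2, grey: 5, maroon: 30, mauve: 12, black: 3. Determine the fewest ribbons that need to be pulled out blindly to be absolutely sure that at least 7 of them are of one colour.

38

By pigeonhole, put each drawn ribbon into a box by colour. The largest draw with every box below 7 takes min(count, 6) from each colour; colours with fewer than 6 contribute all they have.
Σ min(cᵢ, 6) = 5 + 6 + 4 + 2 + 5 + 6 + 6 + 3 = 37.
Draw number 37 + 1 = 38 must push one box to 7.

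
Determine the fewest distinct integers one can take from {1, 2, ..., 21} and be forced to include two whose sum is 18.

14

A set avoiding the sum 18 can contain at most one of each pair {x, 18−x}, plus the 5 elements whose complement lies outside the range or equal to its own complement.
The integers 9, …, 21 (13 of them) are such a set: any two sum to at least 9+10 = 19 > 18.
Any 14th integer completes one of the 8 pairs, so 14 choices force a sum of 18.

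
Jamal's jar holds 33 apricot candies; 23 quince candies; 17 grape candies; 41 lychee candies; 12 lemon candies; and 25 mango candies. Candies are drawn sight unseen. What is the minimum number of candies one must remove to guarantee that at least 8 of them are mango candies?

134

In the worst case for collecting mango candies, every non-mango candy comes out first.
There are 33 + 23 + 17 + 41 + 12 = 126 non-mango candies altogether.
After those, each further candy must be mango, so 126 + 8 = 134 draws guarantee 8 mango candies.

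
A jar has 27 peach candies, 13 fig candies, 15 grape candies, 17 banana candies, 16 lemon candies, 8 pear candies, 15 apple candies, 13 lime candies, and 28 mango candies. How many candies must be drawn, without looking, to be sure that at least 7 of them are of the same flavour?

An adversary could hand out at most 6 candies per flavour: 6 + 6 + 6 + 6 + 6 + 6 + 6 + 6 + 6 = 54 candies and still no flavour has 7.
By pigeonhole, one more candy lands in a flavour already at 6, so 55 draws are enough and 54 are not.

55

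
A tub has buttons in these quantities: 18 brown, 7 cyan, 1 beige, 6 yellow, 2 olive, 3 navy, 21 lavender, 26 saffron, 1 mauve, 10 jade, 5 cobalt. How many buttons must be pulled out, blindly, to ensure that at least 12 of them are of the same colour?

Put each drawn button into a box by colour. The largest draw with every box below 12 takes min(count, 11) from each colour; colours with fewer than 11 contribute all they have.
Σ min(cᵢ, 11) = 11 + 7 + 1 + 6 + 2 + 3 + 11 + 11 + 1 + 10 + 5 = 68.
Draw number 68 + 1 = 69 must push one box to 12.

69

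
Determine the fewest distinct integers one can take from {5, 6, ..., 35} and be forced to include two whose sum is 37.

18

Group the elements by complementary pair {x, 37−x}: {5,32}, {6,31}, {7,30}, …, giving 14 two-element pairs and 3 integers whose partner 37−x falls outside [5,35].
Treating each of those 17 groups as a pigeonhole, one can pick one integer per group — 17 integers — with no two summing to 37.
The 18th integer lands in an occupied pair, forcing a sum of 37.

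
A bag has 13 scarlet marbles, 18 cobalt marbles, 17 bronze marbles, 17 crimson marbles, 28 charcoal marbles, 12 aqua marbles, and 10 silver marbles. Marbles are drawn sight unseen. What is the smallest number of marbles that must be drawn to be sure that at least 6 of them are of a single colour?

36

Pigeonhole: the 7 colours are the holes; the marbles drawn are the pigeons.
To avoid 6 of any one colour, the worst case takes at most 5 of each colour.
That gives 5 + 5 + 5 + 5 + 5 + 5 + 5 = 35 marbles with no colour reaching 6.
The next marble forces some colour to 6, so 35 + 1 = 36.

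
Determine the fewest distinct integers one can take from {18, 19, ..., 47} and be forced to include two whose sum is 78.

23

A set avoiding the sum 78 can contain at most one of each pair {x, 78−x}, plus the 14 elements whose complement lies outside the range or equal to its own complement.
The integers 18, …, 39 (22 of them) are such a set: any two sum to at least 18+19 = 37 and at most 38+39 = 77 < 78.
Any 23rd integer completes one of the 8 pairs, so 23 choices force a sum of 78.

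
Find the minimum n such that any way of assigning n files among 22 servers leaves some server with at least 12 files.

243

With 242 files one could put exactly 11 in each of the 22 servers, and no server would reach 12.
By pigeonhole, one more file must land in a server that already has 11, giving it 12.
So 22 × 11 + 1 = 243 files are required.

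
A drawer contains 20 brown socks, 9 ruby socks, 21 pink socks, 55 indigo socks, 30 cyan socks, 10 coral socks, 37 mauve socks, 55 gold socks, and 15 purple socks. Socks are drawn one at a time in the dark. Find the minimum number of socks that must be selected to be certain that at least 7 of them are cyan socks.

In the worst case for collecting cyan socks, every non-cyan sock comes out first.
There are 20 + 9 + 21 + 55 + 10 + 37 + 55 + 15 = 222 non-cyan socks altogether.
After those, each further sock must be cyan, so 222 + 7 = 229 draws guarantee 7 cyan socks.

229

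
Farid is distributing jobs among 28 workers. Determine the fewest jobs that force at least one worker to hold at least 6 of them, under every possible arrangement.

With 140 jobs one could put exactly 5 in each of the 28 workers, and no worker would reach 6.
Pigeonhole: one more job must land in a worker that already has 5, giving it 6.
So 28 × 5 + 1 = 141 jobs are required.

141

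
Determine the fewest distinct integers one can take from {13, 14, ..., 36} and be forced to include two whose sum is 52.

15

Two chosen integers sum to 52 exactly when both halves of some pair {x, 52−x} with 16 ≤ x ≤ 52−x ≤ 36 are chosen — 10 such pairs.
The remaining 4 elements (those with no distinct partner in range) can never complete a 52-sum, so the worst case takes all of them and one from each pair: 4 + 10 = 14.
By the pigeonhole principle, the 15th integer has to be the second member of some pair, so 14 + 1 = 15.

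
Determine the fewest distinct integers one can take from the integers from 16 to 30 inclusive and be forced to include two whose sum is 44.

10

Two chosen integers sum to 44 exactly when both halves of some pair {x, 44−x} with 16 ≤ x ≤ 44−x ≤ 28 are chosen — 6 such pairs.
The remaining 3 elements (those with no distinct partner in range) can never complete a 44-sum, so the worst case takes all of them and one from each pair: 3 + 6 = 9.
The 10th integer has to be the second member of some pair, so 9 + 1 = 10.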